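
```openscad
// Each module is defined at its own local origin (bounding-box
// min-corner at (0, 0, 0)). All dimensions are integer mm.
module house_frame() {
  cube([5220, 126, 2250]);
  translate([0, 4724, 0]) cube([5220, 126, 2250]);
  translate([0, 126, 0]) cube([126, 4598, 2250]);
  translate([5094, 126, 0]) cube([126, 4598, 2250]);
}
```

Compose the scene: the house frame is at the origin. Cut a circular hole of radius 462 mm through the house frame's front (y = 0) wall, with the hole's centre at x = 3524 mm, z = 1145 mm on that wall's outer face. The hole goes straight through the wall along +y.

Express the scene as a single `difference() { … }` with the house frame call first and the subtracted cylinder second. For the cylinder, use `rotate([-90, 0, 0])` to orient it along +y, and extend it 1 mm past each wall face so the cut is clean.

difference() {
  house_frame();
  translate([3524, -1, 1145]) rotate([-90, 0, 0]) cylinder(h = 128, r = 462);
}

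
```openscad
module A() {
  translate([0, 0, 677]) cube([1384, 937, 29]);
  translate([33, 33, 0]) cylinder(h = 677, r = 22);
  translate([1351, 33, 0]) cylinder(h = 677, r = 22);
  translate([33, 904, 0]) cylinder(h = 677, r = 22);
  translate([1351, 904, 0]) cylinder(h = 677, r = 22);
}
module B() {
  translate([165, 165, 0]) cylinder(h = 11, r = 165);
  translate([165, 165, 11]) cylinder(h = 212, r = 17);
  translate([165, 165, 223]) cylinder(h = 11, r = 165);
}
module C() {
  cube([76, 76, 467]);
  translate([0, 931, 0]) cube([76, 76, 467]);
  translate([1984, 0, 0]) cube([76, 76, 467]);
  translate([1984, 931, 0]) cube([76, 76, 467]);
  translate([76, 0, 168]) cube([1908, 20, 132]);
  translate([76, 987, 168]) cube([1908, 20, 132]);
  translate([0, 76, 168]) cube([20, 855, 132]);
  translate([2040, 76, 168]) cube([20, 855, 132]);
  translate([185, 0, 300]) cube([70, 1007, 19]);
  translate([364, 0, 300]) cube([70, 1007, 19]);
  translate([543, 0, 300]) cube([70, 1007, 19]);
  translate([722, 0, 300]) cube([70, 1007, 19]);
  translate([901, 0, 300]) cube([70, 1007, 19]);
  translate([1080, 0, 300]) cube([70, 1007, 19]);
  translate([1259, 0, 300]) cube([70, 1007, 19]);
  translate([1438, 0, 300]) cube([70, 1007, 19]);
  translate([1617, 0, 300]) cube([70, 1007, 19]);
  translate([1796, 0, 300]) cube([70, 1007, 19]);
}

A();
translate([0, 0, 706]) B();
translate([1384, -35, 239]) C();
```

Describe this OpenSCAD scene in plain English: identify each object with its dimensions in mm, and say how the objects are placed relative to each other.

A is a table with a 1384×937 mm rectangular top, 29 mm thick, top surface at z = 706 mm, supported by four round legs of 44 mm diameter, each leg's bounding box inset 11 mm from the nearest pair of top edges, running from the floor.

B is a spool: two coaxial disc flanges of radius 165 mm and thickness 11 mm, joined by a core cylinder of radius 17 mm and height 212 mm. The lower flange rests on z = 0 and the three cylinders share a vertical axis.

C is a bed frame 2060 mm long (x) by 1007 mm wide (y). Four 76×76 mm corner posts, 467 mm tall, at the corners of the footprint. Four rails of 20 mm thickness and 132 mm height run between adjacent posts with their undersides at z = 168 mm, their outer faces flush with the outside of the frame (the two x-running rails run between the posts' inner faces; the two y-running rails run between the posts' inner faces). 10 slats, each 70 mm wide (x) and 19 mm thick, lie across the top of the two x-running rails, running the full 1007 mm width of the frame in y; the slats are evenly spaced along x between the inner faces of the end posts with equal gaps (rounded down to the nearest mm) at the −x end and between each pair — any rounding remainder accumulates at the +x end.

The spool is on top of the table. The bed frame is beside the table with their tops flush at z = 706.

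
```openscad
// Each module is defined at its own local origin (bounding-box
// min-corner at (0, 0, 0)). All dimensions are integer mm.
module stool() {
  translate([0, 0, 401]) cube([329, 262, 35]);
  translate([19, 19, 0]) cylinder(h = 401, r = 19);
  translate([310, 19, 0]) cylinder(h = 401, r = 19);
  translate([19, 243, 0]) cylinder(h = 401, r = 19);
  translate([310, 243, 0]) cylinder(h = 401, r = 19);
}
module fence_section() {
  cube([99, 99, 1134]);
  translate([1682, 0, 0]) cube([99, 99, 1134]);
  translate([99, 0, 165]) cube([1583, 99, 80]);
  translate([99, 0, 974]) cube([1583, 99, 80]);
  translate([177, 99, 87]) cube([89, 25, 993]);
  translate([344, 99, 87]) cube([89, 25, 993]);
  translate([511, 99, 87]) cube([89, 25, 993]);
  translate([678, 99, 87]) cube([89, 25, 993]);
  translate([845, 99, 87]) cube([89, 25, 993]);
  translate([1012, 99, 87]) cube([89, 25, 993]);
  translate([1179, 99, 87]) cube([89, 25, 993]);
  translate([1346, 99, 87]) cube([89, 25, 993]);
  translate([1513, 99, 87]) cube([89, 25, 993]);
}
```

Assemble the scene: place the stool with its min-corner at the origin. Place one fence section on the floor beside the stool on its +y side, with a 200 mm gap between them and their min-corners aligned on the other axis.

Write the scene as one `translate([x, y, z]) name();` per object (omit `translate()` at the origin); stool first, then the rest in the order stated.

stool();
translate([0, 462, 0]) fence_section();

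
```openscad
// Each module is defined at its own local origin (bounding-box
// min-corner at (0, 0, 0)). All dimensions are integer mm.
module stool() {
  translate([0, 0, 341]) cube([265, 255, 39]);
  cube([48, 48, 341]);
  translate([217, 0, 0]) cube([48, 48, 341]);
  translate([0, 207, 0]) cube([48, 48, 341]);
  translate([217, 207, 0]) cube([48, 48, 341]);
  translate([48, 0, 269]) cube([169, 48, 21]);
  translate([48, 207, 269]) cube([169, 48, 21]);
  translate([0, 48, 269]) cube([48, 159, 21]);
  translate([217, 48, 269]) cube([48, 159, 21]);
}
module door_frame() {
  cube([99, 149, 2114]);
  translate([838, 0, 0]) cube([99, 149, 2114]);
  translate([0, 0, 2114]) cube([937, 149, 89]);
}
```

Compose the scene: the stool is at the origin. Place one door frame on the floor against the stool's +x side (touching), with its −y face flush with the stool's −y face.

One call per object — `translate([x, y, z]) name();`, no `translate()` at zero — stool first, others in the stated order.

stool();
translate([265, 0, 0]) door_frame();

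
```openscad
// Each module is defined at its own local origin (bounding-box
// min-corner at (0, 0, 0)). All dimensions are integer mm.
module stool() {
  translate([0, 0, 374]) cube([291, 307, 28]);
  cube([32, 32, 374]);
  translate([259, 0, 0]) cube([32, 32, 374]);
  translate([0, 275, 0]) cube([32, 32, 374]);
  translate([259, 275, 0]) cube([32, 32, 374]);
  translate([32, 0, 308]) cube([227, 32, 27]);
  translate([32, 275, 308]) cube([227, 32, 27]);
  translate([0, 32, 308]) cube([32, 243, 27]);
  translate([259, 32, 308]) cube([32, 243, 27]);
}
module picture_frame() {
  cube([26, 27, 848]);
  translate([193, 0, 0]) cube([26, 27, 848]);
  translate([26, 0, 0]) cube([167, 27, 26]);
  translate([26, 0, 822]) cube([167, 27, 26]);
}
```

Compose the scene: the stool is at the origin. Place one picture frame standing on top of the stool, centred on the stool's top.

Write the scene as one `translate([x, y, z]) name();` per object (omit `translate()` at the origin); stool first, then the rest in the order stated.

stool();
translate([36, 140, 402]) picture_frame();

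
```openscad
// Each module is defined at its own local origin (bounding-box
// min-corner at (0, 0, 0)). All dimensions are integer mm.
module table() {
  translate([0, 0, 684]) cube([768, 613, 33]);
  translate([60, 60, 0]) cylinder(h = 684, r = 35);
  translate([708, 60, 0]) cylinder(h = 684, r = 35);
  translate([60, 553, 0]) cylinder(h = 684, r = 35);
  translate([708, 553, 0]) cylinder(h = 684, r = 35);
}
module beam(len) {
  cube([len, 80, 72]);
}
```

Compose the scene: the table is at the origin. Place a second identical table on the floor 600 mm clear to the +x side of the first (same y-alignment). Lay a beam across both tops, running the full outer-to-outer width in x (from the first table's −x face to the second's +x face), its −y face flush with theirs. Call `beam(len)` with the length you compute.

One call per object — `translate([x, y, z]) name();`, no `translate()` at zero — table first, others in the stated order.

table();
translate([1368, 0, 0]) table();
translate([0, 0, 717]) beam(2136);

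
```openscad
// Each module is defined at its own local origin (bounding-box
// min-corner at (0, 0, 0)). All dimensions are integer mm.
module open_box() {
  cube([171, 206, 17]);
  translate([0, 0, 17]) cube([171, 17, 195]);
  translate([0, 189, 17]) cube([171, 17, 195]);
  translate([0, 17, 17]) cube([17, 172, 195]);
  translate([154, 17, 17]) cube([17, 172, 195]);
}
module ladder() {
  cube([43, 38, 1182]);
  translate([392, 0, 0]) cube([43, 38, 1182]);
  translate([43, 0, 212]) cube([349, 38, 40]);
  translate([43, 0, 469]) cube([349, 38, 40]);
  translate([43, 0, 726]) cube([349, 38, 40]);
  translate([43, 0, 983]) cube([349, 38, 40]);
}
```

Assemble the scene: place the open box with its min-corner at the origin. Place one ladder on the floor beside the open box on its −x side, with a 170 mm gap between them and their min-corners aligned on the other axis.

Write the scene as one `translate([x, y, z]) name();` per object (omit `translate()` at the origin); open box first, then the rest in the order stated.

open_box();
translate([-605, 0, 0]) ladder();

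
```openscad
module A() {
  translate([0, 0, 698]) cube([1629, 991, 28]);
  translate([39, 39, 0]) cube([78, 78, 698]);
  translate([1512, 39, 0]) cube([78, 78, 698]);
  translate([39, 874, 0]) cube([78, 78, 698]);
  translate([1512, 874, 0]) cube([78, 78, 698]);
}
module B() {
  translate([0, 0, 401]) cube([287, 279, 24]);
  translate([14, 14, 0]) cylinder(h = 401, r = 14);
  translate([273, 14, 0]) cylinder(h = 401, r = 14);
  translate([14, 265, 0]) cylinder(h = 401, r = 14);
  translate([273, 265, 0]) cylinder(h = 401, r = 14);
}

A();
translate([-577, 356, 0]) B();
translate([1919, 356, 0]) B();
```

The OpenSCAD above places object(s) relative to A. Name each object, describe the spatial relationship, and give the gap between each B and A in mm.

Each stool's nearest face is 290 mm from the table's bounding box.

A is a table. B is a stool. Two stools sit around the table at the −x, +x sides. The gap between each stool and the table is 290 mm.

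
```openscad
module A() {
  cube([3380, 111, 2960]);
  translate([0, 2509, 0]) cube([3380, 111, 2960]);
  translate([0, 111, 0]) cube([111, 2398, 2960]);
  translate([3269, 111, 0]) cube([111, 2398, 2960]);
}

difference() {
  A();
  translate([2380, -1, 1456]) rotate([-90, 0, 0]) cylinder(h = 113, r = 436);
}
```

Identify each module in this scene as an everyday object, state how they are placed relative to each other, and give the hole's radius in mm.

A is a house frame. The house frame has a circular hole through its front wall. The hole's radius is 436 mm.

The subtracted cylinder has r = 436 mm.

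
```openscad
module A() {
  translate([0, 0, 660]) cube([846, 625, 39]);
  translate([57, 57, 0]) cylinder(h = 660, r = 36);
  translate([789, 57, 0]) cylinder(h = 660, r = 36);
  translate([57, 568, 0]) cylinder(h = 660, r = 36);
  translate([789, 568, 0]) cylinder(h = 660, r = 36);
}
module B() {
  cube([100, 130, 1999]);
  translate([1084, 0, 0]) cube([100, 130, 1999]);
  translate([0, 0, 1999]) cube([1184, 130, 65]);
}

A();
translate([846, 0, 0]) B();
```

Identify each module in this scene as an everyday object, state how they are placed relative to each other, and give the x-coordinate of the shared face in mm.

A is a table. B is a door frame. The door frame is against the table's +x side, with their −y faces flush. The x-coordinate of the shared face is 846 mm.

The table's +x face and the door frame's −x face are both at x = 846 mm.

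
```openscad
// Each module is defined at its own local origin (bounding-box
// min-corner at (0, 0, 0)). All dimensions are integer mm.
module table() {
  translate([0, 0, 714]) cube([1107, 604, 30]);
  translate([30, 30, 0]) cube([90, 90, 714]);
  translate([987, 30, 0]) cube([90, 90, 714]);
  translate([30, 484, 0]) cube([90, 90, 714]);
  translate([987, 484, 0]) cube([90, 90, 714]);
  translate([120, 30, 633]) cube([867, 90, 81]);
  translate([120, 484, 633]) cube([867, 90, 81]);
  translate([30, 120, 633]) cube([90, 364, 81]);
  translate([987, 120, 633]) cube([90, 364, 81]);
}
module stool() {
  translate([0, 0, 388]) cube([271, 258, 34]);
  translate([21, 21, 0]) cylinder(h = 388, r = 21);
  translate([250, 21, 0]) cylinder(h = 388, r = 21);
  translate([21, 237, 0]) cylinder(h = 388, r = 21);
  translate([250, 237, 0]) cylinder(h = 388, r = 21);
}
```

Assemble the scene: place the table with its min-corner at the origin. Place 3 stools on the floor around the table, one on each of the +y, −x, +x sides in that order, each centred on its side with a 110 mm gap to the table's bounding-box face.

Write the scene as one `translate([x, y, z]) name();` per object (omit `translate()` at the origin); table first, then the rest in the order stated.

table();
translate([418, 714, 0]) stool();
translate([-381, 173, 0]) stool();
translate([1217, 173, 0]) stool();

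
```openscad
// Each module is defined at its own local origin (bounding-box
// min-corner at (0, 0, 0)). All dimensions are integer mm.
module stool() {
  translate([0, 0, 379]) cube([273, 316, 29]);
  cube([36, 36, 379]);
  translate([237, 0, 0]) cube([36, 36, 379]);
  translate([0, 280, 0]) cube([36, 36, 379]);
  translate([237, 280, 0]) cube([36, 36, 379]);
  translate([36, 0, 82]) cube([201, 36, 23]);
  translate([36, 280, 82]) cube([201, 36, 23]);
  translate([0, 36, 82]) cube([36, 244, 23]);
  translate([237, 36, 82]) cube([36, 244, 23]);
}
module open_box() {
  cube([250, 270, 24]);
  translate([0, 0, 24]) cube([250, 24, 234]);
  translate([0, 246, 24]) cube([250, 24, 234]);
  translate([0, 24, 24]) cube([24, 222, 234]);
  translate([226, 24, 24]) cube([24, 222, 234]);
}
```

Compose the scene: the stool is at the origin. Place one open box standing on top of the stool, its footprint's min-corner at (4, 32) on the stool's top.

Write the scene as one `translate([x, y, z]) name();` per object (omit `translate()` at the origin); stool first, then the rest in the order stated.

stool();
translate([4, 32, 408]) open_box();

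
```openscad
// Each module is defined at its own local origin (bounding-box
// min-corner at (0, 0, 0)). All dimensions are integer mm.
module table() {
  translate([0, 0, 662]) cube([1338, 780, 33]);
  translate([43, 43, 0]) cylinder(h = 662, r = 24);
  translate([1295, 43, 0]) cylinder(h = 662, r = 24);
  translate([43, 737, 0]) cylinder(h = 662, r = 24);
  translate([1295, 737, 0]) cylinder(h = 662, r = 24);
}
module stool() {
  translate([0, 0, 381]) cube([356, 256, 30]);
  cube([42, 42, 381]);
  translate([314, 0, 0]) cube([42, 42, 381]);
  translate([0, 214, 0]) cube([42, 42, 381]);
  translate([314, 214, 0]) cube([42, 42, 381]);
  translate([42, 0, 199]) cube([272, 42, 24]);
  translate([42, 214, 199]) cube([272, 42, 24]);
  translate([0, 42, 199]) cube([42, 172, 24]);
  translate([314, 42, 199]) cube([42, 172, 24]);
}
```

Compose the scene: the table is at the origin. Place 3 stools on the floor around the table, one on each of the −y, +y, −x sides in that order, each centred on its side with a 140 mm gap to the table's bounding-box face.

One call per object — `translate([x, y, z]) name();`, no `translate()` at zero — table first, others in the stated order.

table();
translate([491, -396, 0]) stool();
translate([491, 920, 0]) stool();
translate([-496, 262, 0]) stool();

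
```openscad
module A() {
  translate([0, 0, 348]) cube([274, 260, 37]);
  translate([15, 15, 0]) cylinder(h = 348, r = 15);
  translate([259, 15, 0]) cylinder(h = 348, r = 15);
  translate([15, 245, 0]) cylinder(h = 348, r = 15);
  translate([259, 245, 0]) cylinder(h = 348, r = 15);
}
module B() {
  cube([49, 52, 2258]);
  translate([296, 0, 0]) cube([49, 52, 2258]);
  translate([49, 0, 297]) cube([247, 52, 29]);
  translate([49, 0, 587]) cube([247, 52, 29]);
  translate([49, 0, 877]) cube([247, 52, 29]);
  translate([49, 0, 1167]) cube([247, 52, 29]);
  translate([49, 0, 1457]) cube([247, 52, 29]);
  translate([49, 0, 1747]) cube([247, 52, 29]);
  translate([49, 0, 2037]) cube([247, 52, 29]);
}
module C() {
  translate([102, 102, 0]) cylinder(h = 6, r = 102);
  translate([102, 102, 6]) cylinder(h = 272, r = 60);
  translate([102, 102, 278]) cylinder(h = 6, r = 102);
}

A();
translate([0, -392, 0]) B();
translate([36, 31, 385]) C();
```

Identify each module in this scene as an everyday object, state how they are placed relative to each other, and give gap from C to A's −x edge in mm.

The spool's min-x is at 36; the stool's min-x is 0; gap = 36 mm.

A is a stool. B is a ladder. C is a spool. The ladder is on the floor beside the stool on its −y side. The spool is on top of the stool. The gap from the spool to the stool's −x edge is 36 mm.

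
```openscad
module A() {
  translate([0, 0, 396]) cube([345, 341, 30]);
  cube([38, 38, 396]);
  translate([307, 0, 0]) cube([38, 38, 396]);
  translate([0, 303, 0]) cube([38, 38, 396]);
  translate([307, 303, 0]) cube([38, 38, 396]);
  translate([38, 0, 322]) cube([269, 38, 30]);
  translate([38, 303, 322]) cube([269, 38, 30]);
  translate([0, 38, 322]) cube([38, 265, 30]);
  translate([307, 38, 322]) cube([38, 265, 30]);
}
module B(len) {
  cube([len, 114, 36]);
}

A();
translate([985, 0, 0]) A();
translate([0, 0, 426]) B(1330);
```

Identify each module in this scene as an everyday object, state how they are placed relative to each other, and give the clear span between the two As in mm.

Second stool starts at x = 985; first ends at x = 345; clear span = 985 − 345 = 640 mm.

A is a stool. B is a beam. A beam spans the tops of two stools. The clear span between the two stools is 640 mm.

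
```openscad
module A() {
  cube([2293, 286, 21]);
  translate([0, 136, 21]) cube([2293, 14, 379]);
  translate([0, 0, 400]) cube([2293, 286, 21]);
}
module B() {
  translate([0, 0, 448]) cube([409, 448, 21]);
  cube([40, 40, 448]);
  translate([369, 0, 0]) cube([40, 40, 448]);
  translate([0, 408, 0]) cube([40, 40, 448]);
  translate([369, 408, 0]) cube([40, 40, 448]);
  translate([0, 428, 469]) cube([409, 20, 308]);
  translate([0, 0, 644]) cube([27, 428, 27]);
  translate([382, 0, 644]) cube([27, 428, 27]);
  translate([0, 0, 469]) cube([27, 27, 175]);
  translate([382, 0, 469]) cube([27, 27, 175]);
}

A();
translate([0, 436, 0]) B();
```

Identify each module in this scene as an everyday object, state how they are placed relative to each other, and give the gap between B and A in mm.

The chair's nearest face is 150 mm from the I-beam's +y face.

A is an I-beam. B is a chair. The chair is on the floor beside the I-beam on its +y side. The gap between the chair and the I-beam is 150 mm.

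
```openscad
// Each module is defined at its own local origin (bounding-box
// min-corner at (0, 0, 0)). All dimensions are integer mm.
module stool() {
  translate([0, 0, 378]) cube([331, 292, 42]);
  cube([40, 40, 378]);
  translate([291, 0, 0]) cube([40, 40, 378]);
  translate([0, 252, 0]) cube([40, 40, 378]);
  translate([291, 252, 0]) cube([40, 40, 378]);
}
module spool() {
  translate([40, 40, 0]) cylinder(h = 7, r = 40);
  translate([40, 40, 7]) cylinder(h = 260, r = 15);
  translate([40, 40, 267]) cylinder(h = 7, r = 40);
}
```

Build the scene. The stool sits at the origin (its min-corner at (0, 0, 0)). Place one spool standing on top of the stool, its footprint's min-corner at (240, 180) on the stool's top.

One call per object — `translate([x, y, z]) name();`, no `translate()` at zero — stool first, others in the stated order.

stool();
translate([240, 180, 420]) spool();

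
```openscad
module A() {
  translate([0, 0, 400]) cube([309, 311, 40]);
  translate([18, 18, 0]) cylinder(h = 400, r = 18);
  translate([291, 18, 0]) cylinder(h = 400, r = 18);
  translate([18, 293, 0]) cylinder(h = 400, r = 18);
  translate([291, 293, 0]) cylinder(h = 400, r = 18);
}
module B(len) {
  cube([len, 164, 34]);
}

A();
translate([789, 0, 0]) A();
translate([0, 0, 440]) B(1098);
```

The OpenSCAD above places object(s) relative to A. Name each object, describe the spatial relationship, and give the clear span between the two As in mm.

A is a stool. B is a beam. A beam spans the tops of two stools. The clear span between the two stools is 480 mm.

Second stool starts at x = 789; first ends at x = 309; clear span = 789 − 309 = 480 mm.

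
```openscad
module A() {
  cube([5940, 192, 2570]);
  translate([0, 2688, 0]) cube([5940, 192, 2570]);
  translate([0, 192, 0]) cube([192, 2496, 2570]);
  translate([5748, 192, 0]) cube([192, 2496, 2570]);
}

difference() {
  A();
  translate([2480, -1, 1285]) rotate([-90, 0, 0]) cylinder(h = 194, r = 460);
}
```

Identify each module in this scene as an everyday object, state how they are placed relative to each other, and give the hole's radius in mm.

The subtracted cylinder has r = 460 mm.

A is a house frame. The house frame has a circular hole through its front wall. The hole's radius is 460 mm.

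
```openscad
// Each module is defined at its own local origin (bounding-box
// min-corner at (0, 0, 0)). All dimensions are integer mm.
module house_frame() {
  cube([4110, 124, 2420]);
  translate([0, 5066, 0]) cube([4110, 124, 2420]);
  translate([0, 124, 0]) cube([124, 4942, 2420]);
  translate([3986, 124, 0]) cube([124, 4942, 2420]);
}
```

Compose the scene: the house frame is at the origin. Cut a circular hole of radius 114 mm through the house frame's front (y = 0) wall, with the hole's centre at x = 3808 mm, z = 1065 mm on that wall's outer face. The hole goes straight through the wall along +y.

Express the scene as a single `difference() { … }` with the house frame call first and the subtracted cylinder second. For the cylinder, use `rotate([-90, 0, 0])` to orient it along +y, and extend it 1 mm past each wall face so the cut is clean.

difference() {
  house_frame();
  translate([3808, -1, 1065]) rotate([-90, 0, 0]) cylinder(h = 126, r = 114);
}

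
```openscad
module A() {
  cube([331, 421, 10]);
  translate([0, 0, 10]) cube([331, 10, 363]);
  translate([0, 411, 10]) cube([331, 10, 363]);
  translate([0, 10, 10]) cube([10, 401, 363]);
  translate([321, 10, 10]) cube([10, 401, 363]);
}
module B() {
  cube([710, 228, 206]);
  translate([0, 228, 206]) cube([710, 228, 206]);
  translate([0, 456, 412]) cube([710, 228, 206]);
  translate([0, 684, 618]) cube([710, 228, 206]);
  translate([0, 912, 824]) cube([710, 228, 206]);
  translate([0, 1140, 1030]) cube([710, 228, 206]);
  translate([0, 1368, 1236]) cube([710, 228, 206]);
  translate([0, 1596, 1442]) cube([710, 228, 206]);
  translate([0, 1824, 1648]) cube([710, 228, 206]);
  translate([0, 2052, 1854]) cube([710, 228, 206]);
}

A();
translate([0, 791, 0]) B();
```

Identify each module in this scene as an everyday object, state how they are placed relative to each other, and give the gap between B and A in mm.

A is an open box. B is a staircase. The staircase is on the floor beside the open box on its +y side. The gap between the staircase and the open box is 370 mm.

The staircase's nearest face is 370 mm from the open box's +y face.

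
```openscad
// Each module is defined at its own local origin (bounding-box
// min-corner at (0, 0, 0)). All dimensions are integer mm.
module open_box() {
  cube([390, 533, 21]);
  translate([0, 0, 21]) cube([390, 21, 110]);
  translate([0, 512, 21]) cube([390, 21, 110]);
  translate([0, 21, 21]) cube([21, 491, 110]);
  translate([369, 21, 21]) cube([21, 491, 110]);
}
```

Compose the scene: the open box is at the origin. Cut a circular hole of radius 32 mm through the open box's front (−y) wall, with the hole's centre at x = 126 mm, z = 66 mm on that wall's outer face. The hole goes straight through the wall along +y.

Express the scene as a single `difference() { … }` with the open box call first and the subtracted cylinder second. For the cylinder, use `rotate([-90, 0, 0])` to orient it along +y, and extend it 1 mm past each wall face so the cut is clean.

difference() {
  open_box();
  translate([126, -1, 66]) rotate([-90, 0, 0]) cylinder(h = 23, r = 32);
}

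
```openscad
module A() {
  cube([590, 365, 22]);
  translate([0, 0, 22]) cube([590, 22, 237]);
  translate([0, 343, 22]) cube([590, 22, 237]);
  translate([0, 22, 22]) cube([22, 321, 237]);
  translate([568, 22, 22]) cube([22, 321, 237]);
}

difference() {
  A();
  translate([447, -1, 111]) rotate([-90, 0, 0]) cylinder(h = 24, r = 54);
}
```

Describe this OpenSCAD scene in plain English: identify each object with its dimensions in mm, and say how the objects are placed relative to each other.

A is an open-topped rectangular box: outside dimensions 590×365×259 mm, with a uniform wall and base thickness of 22 mm. The base is a full 590×365 slab on the floor; four walls sit on top of the base. The front and back walls (the −y and +y sides) span the full width; the two side walls fit between them.

The open box has a circular hole of radius 54 mm through its front wall, centred at (x = 447, z = 111).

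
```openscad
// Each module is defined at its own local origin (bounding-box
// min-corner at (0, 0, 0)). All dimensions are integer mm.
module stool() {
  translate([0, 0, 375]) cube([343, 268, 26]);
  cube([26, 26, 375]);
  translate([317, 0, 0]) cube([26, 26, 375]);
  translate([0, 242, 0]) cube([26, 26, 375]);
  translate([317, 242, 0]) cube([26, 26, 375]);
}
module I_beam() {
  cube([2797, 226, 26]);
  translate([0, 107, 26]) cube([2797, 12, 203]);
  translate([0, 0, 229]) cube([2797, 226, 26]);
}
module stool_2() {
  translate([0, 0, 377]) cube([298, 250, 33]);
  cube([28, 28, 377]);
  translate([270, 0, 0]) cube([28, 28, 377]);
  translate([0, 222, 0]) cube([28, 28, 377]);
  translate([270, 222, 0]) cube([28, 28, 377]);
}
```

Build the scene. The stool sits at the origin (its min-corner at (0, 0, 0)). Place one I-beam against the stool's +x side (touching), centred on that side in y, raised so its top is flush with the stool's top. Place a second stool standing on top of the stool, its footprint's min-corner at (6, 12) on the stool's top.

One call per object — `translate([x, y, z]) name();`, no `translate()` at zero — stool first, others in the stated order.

stool();
translate([343, 21, 146]) I_beam();
translate([6, 12, 401]) stool_2();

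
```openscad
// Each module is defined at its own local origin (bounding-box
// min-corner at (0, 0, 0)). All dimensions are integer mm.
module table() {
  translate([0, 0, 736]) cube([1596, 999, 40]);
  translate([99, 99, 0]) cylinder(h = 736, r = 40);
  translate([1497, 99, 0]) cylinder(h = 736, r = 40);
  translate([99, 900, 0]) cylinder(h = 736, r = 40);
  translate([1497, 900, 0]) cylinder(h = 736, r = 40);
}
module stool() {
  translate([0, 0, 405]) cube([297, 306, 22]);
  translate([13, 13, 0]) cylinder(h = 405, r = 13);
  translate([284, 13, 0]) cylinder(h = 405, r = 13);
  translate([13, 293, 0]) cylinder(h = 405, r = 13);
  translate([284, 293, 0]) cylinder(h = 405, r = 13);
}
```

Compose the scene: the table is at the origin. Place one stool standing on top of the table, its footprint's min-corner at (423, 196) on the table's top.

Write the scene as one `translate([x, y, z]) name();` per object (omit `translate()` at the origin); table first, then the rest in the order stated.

table();
translate([423, 196, 776]) stool();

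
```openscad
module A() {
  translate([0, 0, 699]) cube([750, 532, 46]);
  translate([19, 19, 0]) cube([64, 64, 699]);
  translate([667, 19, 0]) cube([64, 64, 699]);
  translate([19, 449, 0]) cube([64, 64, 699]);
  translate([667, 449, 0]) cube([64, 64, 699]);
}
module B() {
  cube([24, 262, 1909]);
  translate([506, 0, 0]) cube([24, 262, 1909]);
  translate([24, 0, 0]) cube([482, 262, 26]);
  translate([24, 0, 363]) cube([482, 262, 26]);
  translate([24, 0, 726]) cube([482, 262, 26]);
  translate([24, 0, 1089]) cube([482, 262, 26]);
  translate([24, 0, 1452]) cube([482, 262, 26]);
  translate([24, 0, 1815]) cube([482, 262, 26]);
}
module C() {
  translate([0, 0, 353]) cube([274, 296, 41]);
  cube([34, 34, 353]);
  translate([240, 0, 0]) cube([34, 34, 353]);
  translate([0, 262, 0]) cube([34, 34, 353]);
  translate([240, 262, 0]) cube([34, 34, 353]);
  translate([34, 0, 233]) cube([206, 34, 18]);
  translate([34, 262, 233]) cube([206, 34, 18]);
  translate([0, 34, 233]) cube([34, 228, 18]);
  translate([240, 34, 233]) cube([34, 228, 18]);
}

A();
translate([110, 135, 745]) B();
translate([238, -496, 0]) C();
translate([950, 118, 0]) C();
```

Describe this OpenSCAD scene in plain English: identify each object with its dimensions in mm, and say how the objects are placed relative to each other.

A is a rectangular dining table. The top is 750×532×46 mm with its upper surface at z = 745 mm. It stands on four 64×64 mm square legs, each inset 19 mm from the nearest pair of top edges, running from the floor to the underside of the top.

B is an open bookshelf. Two side panels, each 24 mm thick, 262 mm deep and 1909 mm tall, stand 530 mm apart (outside-to-outside). Between them sit 6 shelves, each 26 mm thick and 262 mm deep, spanning the full gap between the sides. The bottom shelf rests on the floor (its underside at z = 0) and the clear gap between one shelf's top and the next shelf's underside is 337 mm.

C is a four-legged stool. The seat is a 274×296×41 mm slab whose top surface is at z = 394 mm; four square legs, each 34×34 mm in cross-section, run from the floor (z = 0) to the underside of the seat, each flush with a corner of the seat. Four stretchers, 34 mm wide and 18 mm tall, connect adjacent legs with their undersides at z = 233 mm, each running between the inner faces of the legs it joins and aligned with the legs' outer faces on the other axis.

The bookshelf is on top of the table, centred. Two stools sit around the table at the −y, +x sides.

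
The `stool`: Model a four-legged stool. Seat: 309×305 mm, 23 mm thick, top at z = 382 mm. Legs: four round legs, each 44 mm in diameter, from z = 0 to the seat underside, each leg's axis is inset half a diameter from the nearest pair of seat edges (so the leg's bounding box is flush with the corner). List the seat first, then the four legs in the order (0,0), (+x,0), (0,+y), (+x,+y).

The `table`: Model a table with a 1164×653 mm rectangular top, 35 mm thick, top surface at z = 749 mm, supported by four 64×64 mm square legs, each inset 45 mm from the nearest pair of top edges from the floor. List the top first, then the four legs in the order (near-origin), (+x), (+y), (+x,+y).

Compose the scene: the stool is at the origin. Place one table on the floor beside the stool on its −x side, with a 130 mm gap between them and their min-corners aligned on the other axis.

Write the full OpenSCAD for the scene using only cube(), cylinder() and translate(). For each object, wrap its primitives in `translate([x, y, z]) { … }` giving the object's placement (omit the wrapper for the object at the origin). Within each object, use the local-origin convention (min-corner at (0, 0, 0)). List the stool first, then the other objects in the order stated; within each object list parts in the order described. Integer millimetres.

translate([0, 0, 359]) cube([309, 305, 23]);
translate([22, 22, 0]) cylinder(h = 359, r = 22);
translate([287, 22, 0]) cylinder(h = 359, r = 22);
translate([22, 283, 0]) cylinder(h = 359, r = 22);
translate([287, 283, 0]) cylinder(h = 359, r = 22);
translate([-1294, 0, 0]) {
  translate([0, 0, 714]) cube([1164, 653, 35]);
  translate([45, 45, 0]) cube([64, 64, 714]);
  translate([1055, 45, 0]) cube([64, 64, 714]);
  translate([45, 544, 0]) cube([64, 64, 714]);
  translate([1055, 544, 0]) cube([64, 64, 714]);
}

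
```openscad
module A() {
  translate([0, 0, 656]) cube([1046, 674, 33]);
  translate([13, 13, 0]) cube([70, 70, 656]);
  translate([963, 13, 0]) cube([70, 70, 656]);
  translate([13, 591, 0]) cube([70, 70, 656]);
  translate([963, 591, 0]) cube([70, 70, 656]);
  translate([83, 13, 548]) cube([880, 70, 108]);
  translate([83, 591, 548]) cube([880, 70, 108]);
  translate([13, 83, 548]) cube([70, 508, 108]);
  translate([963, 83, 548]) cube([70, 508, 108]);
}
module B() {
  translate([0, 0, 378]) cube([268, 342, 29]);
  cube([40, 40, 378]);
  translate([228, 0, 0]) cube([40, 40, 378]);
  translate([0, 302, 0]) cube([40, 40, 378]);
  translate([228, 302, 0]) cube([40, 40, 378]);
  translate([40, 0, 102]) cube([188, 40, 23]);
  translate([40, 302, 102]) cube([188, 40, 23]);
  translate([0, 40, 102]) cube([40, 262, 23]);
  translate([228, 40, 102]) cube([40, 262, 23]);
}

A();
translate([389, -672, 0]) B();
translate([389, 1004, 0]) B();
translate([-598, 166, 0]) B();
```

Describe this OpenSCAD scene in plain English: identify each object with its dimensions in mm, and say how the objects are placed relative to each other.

A is a table with a 1046×674 mm rectangular top, 33 mm thick, top surface at z = 689 mm, supported by four 70×70 mm square legs, each inset 13 mm from the nearest pair of top edges, running from the floor. Four apron rails, 70 mm thick and 108 mm tall, run between adjacent legs with their top edges flush with the underside of the top and their outer faces flush with the legs' outer faces.

B is a four-legged stool. The seat is a 268×342×29 mm slab whose top surface is at z = 407 mm; four square legs, each 40×40 mm in cross-section, run from the floor (z = 0) to the underside of the seat, each flush with a corner of the seat. Four stretchers, 40 mm wide and 23 mm tall, connect adjacent legs with their undersides at z = 102 mm, each running between the inner faces of the legs it joins and aligned with the legs' outer faces on the other axis.

Three stools sit around the table at the −y, +y, −x sides.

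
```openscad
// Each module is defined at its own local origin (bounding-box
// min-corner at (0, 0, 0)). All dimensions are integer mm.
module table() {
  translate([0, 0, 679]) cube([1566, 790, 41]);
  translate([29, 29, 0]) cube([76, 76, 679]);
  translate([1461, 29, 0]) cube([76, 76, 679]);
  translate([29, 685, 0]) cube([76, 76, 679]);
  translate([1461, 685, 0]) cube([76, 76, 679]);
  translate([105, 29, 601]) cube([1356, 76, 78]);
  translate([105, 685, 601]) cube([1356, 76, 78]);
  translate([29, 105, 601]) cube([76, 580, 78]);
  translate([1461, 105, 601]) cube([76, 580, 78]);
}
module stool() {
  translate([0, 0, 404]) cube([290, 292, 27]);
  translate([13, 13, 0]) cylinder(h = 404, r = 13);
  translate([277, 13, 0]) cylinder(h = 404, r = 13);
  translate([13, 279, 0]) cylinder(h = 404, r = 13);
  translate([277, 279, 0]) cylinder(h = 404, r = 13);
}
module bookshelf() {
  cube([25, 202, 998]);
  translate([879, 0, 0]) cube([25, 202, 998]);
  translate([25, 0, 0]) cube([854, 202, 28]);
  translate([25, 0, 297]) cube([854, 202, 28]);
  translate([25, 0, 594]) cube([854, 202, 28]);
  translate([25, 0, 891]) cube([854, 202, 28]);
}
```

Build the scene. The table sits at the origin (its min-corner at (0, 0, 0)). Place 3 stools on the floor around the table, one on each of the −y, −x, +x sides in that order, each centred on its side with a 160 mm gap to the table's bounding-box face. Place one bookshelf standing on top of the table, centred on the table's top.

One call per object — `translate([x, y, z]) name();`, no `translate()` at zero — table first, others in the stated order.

table();
translate([638, -452, 0]) stool();
translate([-450, 249, 0]) stool();
translate([1726, 249, 0]) stool();
translate([331, 294, 720]) bookshelf();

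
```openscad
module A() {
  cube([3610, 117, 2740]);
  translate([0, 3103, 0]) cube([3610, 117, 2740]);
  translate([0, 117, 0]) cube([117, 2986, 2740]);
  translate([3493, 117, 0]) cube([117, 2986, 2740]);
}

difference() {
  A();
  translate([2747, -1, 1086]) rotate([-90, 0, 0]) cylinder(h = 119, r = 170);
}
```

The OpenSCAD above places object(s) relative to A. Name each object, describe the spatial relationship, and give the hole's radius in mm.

A is a house frame. The house frame has a circular hole through its front wall. The hole's radius is 170 mm.

The subtracted cylinder has r = 170 mm.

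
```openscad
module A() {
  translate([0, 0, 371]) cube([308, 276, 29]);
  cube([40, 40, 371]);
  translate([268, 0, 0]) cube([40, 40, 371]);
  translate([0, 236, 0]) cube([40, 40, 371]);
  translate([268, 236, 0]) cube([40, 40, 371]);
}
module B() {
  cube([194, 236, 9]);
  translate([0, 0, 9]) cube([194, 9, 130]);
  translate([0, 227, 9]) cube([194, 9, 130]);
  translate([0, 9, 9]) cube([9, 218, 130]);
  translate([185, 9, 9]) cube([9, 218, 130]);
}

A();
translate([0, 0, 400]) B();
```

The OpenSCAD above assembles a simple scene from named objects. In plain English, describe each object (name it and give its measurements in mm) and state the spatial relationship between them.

A is a four-legged stool. The seat is a 308×276×29 mm slab whose top surface is at z = 400 mm; four square legs, each 40×40 mm in cross-section, run from the floor (z = 0) to the underside of the seat, each flush with a corner of the seat.

B is an open storage box with external size 194×236×139 mm and wall thickness 9 mm (the base is also 9 mm thick). The base covers the whole footprint; the four walls stand on the base, with the y-facing walls full-width and the x-facing walls fitting between their inner faces.

The open box is on top of the stool.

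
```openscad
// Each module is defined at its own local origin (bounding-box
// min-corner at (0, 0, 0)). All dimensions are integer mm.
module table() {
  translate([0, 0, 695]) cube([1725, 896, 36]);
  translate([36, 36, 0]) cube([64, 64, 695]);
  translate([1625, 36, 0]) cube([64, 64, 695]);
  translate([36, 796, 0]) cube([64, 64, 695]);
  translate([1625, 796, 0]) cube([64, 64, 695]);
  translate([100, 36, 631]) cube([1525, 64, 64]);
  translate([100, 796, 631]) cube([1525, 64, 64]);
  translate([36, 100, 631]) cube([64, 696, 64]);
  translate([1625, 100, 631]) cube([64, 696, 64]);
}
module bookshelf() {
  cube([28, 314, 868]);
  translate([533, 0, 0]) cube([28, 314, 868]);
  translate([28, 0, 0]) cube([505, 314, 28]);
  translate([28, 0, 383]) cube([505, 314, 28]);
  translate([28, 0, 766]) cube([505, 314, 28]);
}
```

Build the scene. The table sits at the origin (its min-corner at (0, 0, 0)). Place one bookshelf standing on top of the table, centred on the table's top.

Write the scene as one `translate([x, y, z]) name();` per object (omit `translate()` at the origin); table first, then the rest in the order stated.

table();
translate([582, 291, 731]) bookshelf();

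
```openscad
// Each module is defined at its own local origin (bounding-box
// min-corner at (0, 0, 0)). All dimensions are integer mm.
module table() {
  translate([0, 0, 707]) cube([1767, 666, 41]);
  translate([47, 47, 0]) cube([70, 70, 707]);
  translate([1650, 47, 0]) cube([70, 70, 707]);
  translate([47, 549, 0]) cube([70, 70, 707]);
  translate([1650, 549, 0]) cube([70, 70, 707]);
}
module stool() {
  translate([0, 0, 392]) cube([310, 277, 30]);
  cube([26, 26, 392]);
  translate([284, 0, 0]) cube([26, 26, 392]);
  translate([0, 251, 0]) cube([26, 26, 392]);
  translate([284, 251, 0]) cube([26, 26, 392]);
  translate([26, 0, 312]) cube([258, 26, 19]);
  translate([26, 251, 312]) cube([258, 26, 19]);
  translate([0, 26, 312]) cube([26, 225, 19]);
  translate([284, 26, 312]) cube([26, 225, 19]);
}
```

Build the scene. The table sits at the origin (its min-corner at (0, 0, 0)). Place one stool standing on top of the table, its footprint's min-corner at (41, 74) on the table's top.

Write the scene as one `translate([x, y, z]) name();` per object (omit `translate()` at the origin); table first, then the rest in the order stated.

table();
translate([41, 74, 748]) stool();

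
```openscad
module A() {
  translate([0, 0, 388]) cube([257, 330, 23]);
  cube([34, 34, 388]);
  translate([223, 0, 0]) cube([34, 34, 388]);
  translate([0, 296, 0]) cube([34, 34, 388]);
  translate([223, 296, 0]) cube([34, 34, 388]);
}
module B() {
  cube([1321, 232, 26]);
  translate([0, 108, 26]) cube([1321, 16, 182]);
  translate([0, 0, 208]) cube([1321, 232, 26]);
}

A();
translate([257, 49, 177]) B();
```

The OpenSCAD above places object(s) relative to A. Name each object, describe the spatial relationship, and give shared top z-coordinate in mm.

Both tops at z = 411 mm.

A is a stool. B is an I-beam. The I-beam is beside the stool with their tops flush at z = 411. The shared top z-coordinate is 411 mm.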